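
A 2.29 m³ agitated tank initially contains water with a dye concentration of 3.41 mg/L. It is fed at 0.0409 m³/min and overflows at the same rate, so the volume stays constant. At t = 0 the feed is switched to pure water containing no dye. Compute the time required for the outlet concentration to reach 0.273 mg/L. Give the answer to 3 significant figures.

Mass balance on the solute (V constant): V dC/dt = Q(C_in − C), so τ = V/Q = 55.990 min.
C(t) = C_in + (C₀ − C_in) e^(−t/τ). Set C = 0.273 and solve for t:
e^(−t/τ) = (C − C_in)/(C₀ − C_in) = (0.273 − 0)/(3.41 − 0) = 0.080059
t = −τ ln(…) = 55.990 × 2.5250 = 141.38 min.

141 min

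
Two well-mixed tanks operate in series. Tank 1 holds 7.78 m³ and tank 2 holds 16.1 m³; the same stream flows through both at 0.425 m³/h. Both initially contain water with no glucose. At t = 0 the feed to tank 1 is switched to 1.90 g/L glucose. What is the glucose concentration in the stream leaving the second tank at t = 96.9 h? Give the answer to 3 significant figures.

Time constants: τᵢ = Vᵢ/Q for each well-mixed tank.
τ₁ = 7.78/0.425 = 18.306 h; τ₂ = 16.1/0.425 = 37.882 h.
Solving the cascade with C₁(0)=C₂(0)=0 gives C₂(t) = C_in[1 − (τ₁ e^(−t/τ₁) − τ₂ e^(−t/τ₂))/(τ₁ − τ₂)].
At t = 96.9: e^(−t/τ₁) = 0.0050247, e^(−t/τ₂) = 0.077466.
C₂ = 1.90·[1 − (18.306·0.0050247 − 37.882·0.077466)/(-19.576)] = 1.90·0.85479 = 1.6241 g/L.

1.62 g/L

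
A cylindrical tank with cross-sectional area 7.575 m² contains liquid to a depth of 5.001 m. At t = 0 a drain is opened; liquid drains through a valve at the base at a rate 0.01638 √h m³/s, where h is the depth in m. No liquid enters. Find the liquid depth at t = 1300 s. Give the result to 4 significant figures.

A dh/dt = −Q_out = −0.01638 √h.
∫ h^(−1/2) dh = −(0.01638/A) ∫ dt, giving 2√h = 2√h₀ − (0.01638/A) t.
√h = √5.001 − 0.01638·1300/(2·7.575) = 2.23629 − 1.40554 = 0.830747.
h = 0.830747² = 0.690141 m.

0.6901 m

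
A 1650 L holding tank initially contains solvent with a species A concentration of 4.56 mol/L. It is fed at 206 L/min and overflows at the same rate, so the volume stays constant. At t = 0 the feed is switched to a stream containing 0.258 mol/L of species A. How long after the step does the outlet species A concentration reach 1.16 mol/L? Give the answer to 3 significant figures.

12.5 min

Species balance: V dC/dt = Q(C_in − C) ⇒ τ = V/Q = 8.0097 min.
C(t) = C_in + (C₀ − C_in) e^(−t/τ). Set C = 1.16 and solve for t:
e^(−t/τ) = (C − C_in)/(C₀ − C_in) = (1.16 − 0.258)/(4.56 − 0.258) = 0.20967
t = −τ ln(…) = 8.0097 × 1.5622 = 12.513 min.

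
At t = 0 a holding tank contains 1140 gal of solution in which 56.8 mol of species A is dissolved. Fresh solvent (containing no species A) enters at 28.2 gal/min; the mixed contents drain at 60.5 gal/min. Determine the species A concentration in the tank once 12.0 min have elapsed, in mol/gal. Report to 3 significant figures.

Let m(t) be the amount of species A. Volume: V(t) = V₀ + (Q_in − Q_out) t = 1140 − 32.300 t; V(12.0) = 752.40 gal.
No species A enters, so dm/dt = −Q_out · (m/V).
Separate: dm/m = −Q_out dt/V(t) ⇒ ln(m/m₀) = −(Q_out/(Q_in−Q_out)) ln(V/V₀).
m = m₀ (V₀/V)^(Q_out/(Q_in−Q_out)) = 56.8 × (1140/752.40)^(-1.8731) = 26.082 mol.
C = m/V = 26.082/752.40 = 0.034665 mol/gal.

0.0347 mol/gal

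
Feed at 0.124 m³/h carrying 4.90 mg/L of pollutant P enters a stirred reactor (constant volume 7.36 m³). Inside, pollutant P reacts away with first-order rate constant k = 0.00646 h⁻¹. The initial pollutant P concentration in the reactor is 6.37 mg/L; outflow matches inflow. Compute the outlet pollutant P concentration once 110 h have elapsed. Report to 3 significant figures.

V dC/dt = Q(C_in − C) − k V C.
dC/dt = (Q/V) C_in − (Q/V + k) C; effective rate a = Q/V + k = 0.016848 + 0.00646 = 0.023308 h⁻¹.
C_ss = Q C_in/(Q + kV) = 3.5419 mg/L; C(t) = C_ss + (C₀ − C_ss) e^(−a t).
C(110) = 3.5419 + (2.8281)·e^(−0.023308·110) = 3.5419 + (2.8281)·0.077007 = 3.7597 mg/L.

3.76 mg/L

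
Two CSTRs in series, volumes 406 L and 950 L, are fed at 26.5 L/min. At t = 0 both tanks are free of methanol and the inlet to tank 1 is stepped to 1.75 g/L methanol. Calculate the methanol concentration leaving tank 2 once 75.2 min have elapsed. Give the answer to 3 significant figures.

1.38 g/L

Time constants: τᵢ = Vᵢ/Q for each well-mixed tank.
τ₁ = 406/26.5 = 15.321 min; τ₂ = 950/26.5 = 35.849 min.
Tank 1: C₁ = C_in(1 − e^(−t/τ₁)). Tank 2 (τ₁ ≠ τ₂): C₂ = C_in[1 − (τ₁ e^(−t/τ₁) − τ₂ e^(−t/τ₂))/(τ₁ − τ₂)].
At t = 75.2: e^(−t/τ₁) = 0.0073845, e^(−t/τ₂) = 0.12274.
C₂ = 1.75·[1 − (15.321·0.0073845 − 35.849·0.12274)/(-20.528)] = 1.75·0.79117 = 1.3845 g/L.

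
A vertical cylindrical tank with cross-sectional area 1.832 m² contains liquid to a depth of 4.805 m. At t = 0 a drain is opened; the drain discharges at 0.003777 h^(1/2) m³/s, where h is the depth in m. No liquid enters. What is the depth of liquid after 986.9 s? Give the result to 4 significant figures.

1.380 m

Unsteady balance on liquid volume: A dh/dt = −0.003777 √h.
∫ h^(−1/2) dh = −(0.003777/A) ∫ dt, giving 2√h = 2√h₀ − (0.003777/A) t.
√h = √4.805 − 0.003777·986.9/(2·1.832) = 2.19203 − 1.01734 = 1.17469.
h = 1.17469² = 1.37991 m.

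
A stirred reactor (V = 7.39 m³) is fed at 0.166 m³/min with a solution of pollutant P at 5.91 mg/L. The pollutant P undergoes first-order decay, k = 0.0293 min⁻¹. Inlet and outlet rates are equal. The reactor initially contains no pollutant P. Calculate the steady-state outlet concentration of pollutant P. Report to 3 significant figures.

2.56 mg/L

Species balance: V dC/dt = Q C_in − Q C − k V C.
At steady state: 0 = Q C_in − (Q + kV) C_ss, so C_ss = Q C_in/(Q + kV).
C_ss = 0.166·5.91/(0.166 + 0.0293·7.39) = 0.98106/0.38253 = 2.5647 mg/L.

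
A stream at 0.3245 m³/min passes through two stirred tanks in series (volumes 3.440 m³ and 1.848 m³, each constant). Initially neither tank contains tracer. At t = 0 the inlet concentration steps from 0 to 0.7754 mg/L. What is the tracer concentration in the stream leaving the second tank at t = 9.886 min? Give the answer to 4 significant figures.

0.2746 mg/L

Species balance on tank i: dCᵢ/dt = (Cᵢ₋₁ − Cᵢ)/τᵢ with τᵢ = Vᵢ/Q.
τ₁ = 3.440/0.3245 = 10.6009 min; τ₂ = 1.848/0.3245 = 5.69492 min.
Solving the cascade with C₁(0)=C₂(0)=0 gives C₂(t) = C_in[1 − (τ₁ e^(−t/τ₁) − τ₂ e^(−t/τ₂))/(τ₁ − τ₂)].
At t = 9.886: e^(−t/τ₁) = 0.393545, e^(−t/τ₂) = 0.176235.
C₂ = 0.7754·[1 − (10.6009·0.393545 − 5.69492·0.176235)/(4.90601)] = 0.7754·0.354201 = 0.274648 mg/L.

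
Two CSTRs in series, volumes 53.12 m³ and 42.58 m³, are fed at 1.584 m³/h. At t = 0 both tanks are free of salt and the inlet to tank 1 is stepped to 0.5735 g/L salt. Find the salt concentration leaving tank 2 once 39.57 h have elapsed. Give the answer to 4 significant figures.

0.2169 g/L

Time constants: τᵢ = Vᵢ/Q for each well-mixed tank.
τ₁ = 53.12/1.584 = 33.5354 h; τ₂ = 42.58/1.584 = 26.8813 h.
Tank 1: C₁ = C_in(1 − e^(−t/τ₁)). Tank 2 (τ₁ ≠ τ₂): C₂ = C_in[1 − (τ₁ e^(−t/τ₁) − τ₂ e^(−t/τ₂))/(τ₁ − τ₂)].
At t = 39.57: e^(−t/τ₁) = 0.307294, e^(−t/τ₂) = 0.229460.
C₂ = 0.5735·[1 − (33.5354·0.307294 − 26.8813·0.229460)/(6.65404)] = 0.5735·0.378266 = 0.216936 g/L.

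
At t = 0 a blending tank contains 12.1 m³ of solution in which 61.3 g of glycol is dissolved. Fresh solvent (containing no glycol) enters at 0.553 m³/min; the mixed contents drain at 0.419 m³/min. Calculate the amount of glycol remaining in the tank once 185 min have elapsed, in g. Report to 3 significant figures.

Let m(t) be the amount of glycol. Volume: V(t) = V₀ + (Q_in − Q_out) t = 12.1 + 0.13400 t; V(185) = 36.890 m³.
No glycol enters, so dm/dt = −Q_out · (m/V).
dm/m = −Q_out dt/(V₀ + 0.13400 t); integrating gives ln(m/m₀) = −(Q_out/(Q_in−Q_out)) ln(V/V₀).
m = m₀ (V₀/V)^(Q_out/(Q_in−Q_out)) = 61.3 × (12.1/36.890)^(3.1269) = 1.8779 g.

1.88 g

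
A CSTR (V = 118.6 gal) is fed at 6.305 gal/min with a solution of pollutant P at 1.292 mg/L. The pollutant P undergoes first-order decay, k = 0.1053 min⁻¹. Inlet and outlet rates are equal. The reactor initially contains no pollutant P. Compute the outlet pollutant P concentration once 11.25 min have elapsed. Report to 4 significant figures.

V dC/dt = Q(C_in − C) − k V C.
This is linear with rate a = Q/V + k = 0.158462 min⁻¹.
C_ss = Q C_in/(Q + kV) = 0.433449 mg/L; C(t) = C_ss + (C₀ − C_ss) e^(−a t).
C(11.25) = 0.433449 + (-0.433449)·e^(−0.158462·11.25) = 0.433449 + (-0.433449)·0.168184 = 0.360550 mg/L.

0.3605 mg/L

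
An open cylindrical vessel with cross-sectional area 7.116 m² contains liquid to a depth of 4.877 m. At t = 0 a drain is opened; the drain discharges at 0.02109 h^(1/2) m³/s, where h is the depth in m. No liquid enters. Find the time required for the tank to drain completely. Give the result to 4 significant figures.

1490 s

With no inflow, A dh/dt = −0.02109 √h.
This is separable: 2 d(√h)/dt = −0.02109/A, so √h = √h₀ − (0.02109/(2A)) t.
Set h = 0: 2√h₀ = (0.02109/A) t_empty ⇒ t_empty = 2A√h₀/0.02109.
t_empty = 2·7.116·√4.877/0.02109 = 14.2320·2.20839/0.02109 = 1490.27 s.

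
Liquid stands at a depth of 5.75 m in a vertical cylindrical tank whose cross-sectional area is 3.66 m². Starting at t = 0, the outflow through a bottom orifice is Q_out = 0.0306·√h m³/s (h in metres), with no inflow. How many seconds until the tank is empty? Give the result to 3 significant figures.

Accumulation of liquid (constant cross-section A): A dh/dt = −0.0306 √h.
Separate and integrate: 2(√h − √h₀) = −(0.0306/A) t.
Tank is empty when √h = 0: t_empty = 2A√h₀/0.0306.
t_empty = 2·3.66·√5.75/0.0306 = 7.3200·2.3979/0.0306 = 573.62 s.

574 s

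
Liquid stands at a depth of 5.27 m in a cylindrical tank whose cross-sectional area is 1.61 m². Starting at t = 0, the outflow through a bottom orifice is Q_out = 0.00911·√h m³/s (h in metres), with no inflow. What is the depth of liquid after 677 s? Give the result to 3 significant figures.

0.145 m

Unsteady balance on liquid volume: A dh/dt = −0.00911 √h.
This is separable: 2 d(√h)/dt = −0.00911/A, so √h = √h₀ − (0.00911/(2A)) t.
√h = √5.27 − 0.00911·677/(2·1.61) = 2.2956 − 1.9154 = 0.38028.
h = 0.38028² = 0.14462 m.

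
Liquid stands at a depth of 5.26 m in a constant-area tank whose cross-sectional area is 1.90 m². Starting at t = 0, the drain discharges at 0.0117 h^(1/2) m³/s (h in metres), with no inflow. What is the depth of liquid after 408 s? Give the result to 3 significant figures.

1.08 m

Accumulation of liquid (constant cross-section A): A dh/dt = −0.0117 √h.
This is separable: 2 d(√h)/dt = −0.0117/A, so √h = √h₀ − (0.0117/(2A)) t.
√h = √5.26 − 0.0117·408/(2·1.90) = 2.2935 − 1.2562 = 1.0373.
h = 1.0373² = 1.0759 m.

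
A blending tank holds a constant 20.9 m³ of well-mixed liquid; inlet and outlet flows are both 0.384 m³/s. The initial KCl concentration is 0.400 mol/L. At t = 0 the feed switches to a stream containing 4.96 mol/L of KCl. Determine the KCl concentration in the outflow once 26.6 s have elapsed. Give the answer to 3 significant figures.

2.16 mol/L

Mass balance on the solute (V constant): V dC/dt = Q(C_in − C).
Time constant τ = V/Q = 20.9/0.384 = 54.427 s.
This is linear first-order; C(t) = C_in + (C₀ − C_in) e^(−t/τ).
C(26.6) = 4.96 + (0.400 − 4.96)·e^(−26.6/54.427) = 4.96 + (-4.5600)·0.61341 = 2.1629 mol/L.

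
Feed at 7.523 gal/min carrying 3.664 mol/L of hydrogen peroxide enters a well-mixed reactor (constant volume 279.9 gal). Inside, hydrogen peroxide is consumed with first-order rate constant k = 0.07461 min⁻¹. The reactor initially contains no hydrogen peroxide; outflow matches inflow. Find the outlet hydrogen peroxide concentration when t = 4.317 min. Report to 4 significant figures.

0.3442 mol/L

Species balance: V dC/dt = Q C_in − Q C − k V C.
dC/dt = (Q/V) C_in − (Q/V + k) C; effective rate a = Q/V + k = 0.0268775 + 0.07461 = 0.101487 min⁻¹.
C_ss = Q C_in/(Q + kV) = 0.970356 mol/L; C(t) = C_ss + (C₀ − C_ss) e^(−a t).
C(4.317) = 0.970356 + (-0.970356)·e^(−0.101487·4.317) = 0.970356 + (-0.970356)·0.645247 = 0.344236 mol/L.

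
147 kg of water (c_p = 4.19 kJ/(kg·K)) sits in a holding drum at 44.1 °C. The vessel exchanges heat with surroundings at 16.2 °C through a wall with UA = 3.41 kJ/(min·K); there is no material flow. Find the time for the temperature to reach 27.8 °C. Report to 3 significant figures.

159 min

Lumped-capacitance energy balance: M c_p dT/dt = UA(T_amb − T).
τ = M c_p/UA = 180.62 min; T_ss = T_amb = 16.200 °C.
T(t) = T_ss + (T₀ − T_ss)e^(−t/τ); set T = 27.8:
t = −τ ln[(T − T_ss)/(T₀ − T_ss)] = −180.62 · ln(0.41577) = 158.52 min.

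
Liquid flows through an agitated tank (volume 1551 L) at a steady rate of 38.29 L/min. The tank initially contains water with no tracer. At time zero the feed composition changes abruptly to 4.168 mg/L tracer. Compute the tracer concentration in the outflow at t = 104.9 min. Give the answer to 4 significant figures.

Transient balance on the dissolved component: V dC/dt = Q(C_in − C).
Time constant τ = V/Q = 1551/38.29 = 40.5067 min.
This is linear first-order; C(t) = C_in + (C₀ − C_in) e^(−t/τ).
C(104.9) = 4.168 + (0 − 4.168)·e^(−104.9/40.5067) = 4.168 + (-4.16800)·0.0750427 = 3.85522 mg/L.

3.855 mg/L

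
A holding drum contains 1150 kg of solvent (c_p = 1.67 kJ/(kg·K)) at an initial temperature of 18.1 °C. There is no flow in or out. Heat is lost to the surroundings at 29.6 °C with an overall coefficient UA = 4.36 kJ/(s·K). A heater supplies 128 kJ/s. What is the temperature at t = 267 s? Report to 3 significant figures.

Energy balance: M c_p dT/dt = −UA(T − T_amb) + Q̇.
dT/dt = (T_ss − T)/τ with T_ss = T_amb + Q̇/UA = 29.6 + 128/4.36 = 58.958 °C, τ = M c_p/UA = 1150·1.67/4.36 = 440.48 s.
Integrating: T(t) = T_ss + (T₀ − T_ss) e^(−t/τ).
T(267) = 58.958 + (-40.858)·0.54544 = 36.672 °C.

36.7 °C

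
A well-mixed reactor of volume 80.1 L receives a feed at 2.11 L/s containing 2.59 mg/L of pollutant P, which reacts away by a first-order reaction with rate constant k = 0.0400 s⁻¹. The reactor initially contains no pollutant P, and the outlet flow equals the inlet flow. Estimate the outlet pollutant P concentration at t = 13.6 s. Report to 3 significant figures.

0.611 mg/L

Accumulation = in − out − consumed: V dC/dt = Q C_in − Q C − k V C.
This is linear with rate a = Q/V + k = 0.066342 s⁻¹.
C_ss = Q C_in/(Q + kV) = 1.0284 mg/L; C(t) = C_ss + (C₀ − C_ss) e^(−a t).
C(13.6) = 1.0284 + (-1.0284)·e^(−0.066342·13.6) = 1.0284 + (-1.0284)·0.40566 = 0.61122 mg/L.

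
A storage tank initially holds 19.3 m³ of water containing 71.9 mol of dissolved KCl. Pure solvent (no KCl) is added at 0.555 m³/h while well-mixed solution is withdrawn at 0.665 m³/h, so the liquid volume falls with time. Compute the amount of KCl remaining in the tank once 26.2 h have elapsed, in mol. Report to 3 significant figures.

Let m(t) be the amount of KCl. Volume: V(t) = V₀ + (Q_in − Q_out) t = 19.3 − 0.11000 t; V(26.2) = 16.418 m³.
Solute balance: dm/dt = 0 − Q_out C = −Q_out m/V(t).
dm/m = −Q_out dt/(V₀ − 0.11000 t); integrating gives ln(m/m₀) = −(Q_out/(Q_in−Q_out)) ln(V/V₀).
m = m₀ (V₀/V)^(Q_out/(Q_in−Q_out)) = 71.9 × (19.3/16.418)^(-6.0455) = 27.047 mol.

27.0 mol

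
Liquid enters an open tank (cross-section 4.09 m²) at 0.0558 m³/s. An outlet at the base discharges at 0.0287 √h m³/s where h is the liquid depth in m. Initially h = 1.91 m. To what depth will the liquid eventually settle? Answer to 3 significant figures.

Unsteady balance on liquid volume: A dh/dt = Q_in − 0.0287 √h. At steady state dh/dt = 0:
Q_in = 0.0287 √h_ss ⇒ √h_ss = 0.0558/0.0287 = 1.9443.
h_ss = 1.9443² = 3.7801 m. (Since h₀ = 1.91 m < h_ss, the level will rise toward this value.)

3.78 m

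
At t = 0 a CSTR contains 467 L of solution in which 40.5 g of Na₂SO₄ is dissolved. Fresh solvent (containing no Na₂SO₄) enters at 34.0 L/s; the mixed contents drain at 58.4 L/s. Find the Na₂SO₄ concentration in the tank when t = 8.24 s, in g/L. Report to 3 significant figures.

0.0396 g/L

Total volume: dV/dt = Q_in − Q_out = -24.400 L/s, so V(t) = 467 − 24.400 t and V(8.24) = 265.94 L.
Species balance (pure solvent in): dm/dt = −Q_out · m/V(t).
Separate: dm/m = −Q_out dt/V(t) ⇒ ln(m/m₀) = −(Q_out/(Q_in−Q_out)) ln(V/V₀).
m = m₀ (V₀/V)^(Q_out/(Q_in−Q_out)) = 40.5 × (467/265.94)^(-2.3934) = 10.524 g.
C = m/V = 10.524/265.94 = 0.039573 g/L.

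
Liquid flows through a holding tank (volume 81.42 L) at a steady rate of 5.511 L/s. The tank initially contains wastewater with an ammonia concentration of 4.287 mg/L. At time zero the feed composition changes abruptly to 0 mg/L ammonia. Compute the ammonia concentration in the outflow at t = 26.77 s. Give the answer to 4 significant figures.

Mass balance on the solute (V constant): V dC/dt = Q(C_in − C).
So dC/dt = (C_in − C)/τ with τ = V/Q = 81.42/5.511 = 14.7741 s.
C approaches C_in exponentially: C(t) = C_in + (C₀ − C_in) e^(−t/τ).
C(26.77) = 0 + (4.287 − 0)·e^(−26.77/14.7741) = 0 + (4.28700)·0.163334 = 0.700214 mg/L.

0.7002 mg/L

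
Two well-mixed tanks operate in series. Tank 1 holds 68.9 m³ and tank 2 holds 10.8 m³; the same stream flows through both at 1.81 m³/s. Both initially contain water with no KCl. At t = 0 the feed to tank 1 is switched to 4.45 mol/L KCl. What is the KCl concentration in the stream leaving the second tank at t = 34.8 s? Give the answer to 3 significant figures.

2.34 mol/L

Each tank obeys Vᵢ dCᵢ/dt = Q(Cᵢ₋₁ − Cᵢ), so τᵢ = Vᵢ/Q.
τ₁ = 68.9/1.81 = 38.066 s; τ₂ = 10.8/1.81 = 5.9669 s.
Tank 1: C₁ = C_in(1 − e^(−t/τ₁)). Tank 2 (τ₁ ≠ τ₂): C₂ = C_in[1 − (τ₁ e^(−t/τ₁) − τ₂ e^(−t/τ₂))/(τ₁ − τ₂)].
At t = 34.8: e^(−t/τ₁) = 0.40084, e^(−t/τ₂) = 0.0029316.
C₂ = 4.45·[1 − (38.066·0.40084 − 5.9669·0.0029316)/(32.099)] = 4.45·0.52519 = 2.3371 mol/L.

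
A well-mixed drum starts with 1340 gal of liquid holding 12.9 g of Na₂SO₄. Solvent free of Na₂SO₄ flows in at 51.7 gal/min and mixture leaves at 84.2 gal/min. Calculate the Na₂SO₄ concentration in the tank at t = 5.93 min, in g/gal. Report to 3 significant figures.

Total volume: dV/dt = Q_in − Q_out = -32.500 gal/min, so V(t) = 1340 − 32.500 t and V(5.93) = 1147.3 gal.
Solute balance: dm/dt = 0 − Q_out C = −Q_out m/V(t).
Separate: dm/m = −Q_out dt/V(t) ⇒ ln(m/m₀) = −(Q_out/(Q_in−Q_out)) ln(V/V₀).
m = m₀ (V₀/V)^(Q_out/(Q_in−Q_out)) = 12.9 × (1340/1147.3)^(-2.5908) = 8.6273 g.
C = m/V = 8.6273/1147.3 = 0.0075198 g/gal.

0.00752 g/gal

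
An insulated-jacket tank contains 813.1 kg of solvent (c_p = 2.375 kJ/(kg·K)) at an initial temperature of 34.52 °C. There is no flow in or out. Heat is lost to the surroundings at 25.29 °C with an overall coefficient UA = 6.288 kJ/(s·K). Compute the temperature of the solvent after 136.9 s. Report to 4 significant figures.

M c_p dT/dt = −UA(T − T_amb).
dT/dt = (T_ss − T)/τ with T_ss = T_amb = 25.2900 °C, τ = M c_p/UA = 813.1·2.375/6.288 = 307.111 s.
T approaches T_ss exponentially: T(t) = T_ss + (T₀ − T_ss) e^(−t/τ).
T(136.9) = 25.2900 + (9.23000)·0.640333 = 31.2003 °C.

31.20 °C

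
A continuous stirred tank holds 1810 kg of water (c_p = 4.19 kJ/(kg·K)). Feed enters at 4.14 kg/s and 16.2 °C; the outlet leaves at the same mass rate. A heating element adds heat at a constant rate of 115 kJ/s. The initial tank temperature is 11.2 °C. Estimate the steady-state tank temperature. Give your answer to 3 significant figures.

M c_p dT/dt = ṁ c_p (T_in − T) + Q̇.
At steady state dT/dt = 0 ⇒ T_ss = T_in + Q̇/(ṁ c_p) = 16.2 + 115/(4.14·4.19) = 22.830 °C.

22.8 °C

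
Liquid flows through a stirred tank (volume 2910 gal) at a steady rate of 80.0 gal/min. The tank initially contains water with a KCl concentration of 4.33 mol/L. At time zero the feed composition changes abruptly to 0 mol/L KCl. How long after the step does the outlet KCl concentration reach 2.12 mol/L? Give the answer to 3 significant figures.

Mass balance on the solute (V constant): V dC/dt = Q(C_in − C), so τ = V/Q = 36.375 min.
C(t) = C_in + (C₀ − C_in) e^(−t/τ). Set C = 2.12 and solve for t:
e^(−t/τ) = (C − C_in)/(C₀ − C_in) = (2.12 − 0)/(4.33 − 0) = 0.48961
t = −τ ln(…) = 36.375 × 0.71415 = 25.977 min.

26.0 min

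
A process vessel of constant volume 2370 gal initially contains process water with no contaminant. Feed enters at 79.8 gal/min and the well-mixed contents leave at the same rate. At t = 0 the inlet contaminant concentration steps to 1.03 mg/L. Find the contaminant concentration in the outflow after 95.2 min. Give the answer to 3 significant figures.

Accumulation = in − out for the solute gives V dC/dt = Q(C_in − C).
Time constant τ = V/Q = 2370/79.8 = 29.699 min.
Solution: C(t) = C_in + (C₀ − C_in) e^(−t/τ).
C(95.2) = 1.03 + (0 − 1.03)·e^(−95.2/29.699) = 1.03 + (-1.0300)·0.040540 = 0.98824 mg/L.

0.988 mg/L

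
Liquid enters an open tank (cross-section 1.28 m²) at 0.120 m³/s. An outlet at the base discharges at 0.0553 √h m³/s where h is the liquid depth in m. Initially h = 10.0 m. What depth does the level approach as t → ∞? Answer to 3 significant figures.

A dh/dt = Q_in − 0.0553 √h. Steady state requires inflow = outflow:
Q_in = 0.0553 √h_ss ⇒ √h_ss = 0.120/0.0553 = 2.1700.
h_ss = 2.1700² = 4.7088 m. (Since h₀ = 10.0 m > h_ss, the level will fall toward this value.)

4.71 m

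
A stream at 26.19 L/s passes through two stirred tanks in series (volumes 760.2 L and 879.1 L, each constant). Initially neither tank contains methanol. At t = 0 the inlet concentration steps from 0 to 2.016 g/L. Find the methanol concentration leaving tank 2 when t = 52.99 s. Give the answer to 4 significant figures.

Each tank obeys Vᵢ dCᵢ/dt = Q(Cᵢ₋₁ − Cᵢ), so τᵢ = Vᵢ/Q.
τ₁ = 760.2/26.19 = 29.0263 s; τ₂ = 879.1/26.19 = 33.5662 s.
Solving the cascade with C₁(0)=C₂(0)=0 gives C₂(t) = C_in[1 − (τ₁ e^(−t/τ₁) − τ₂ e^(−t/τ₂))/(τ₁ − τ₂)].
At t = 52.99: e^(−t/τ₁) = 0.161124, e^(−t/τ₂) = 0.206249.
C₂ = 2.016·[1 − (29.0263·0.161124 − 33.5662·0.206249)/(-4.53990)] = 2.016·0.505235 = 1.01855 g/L.

1.019 g/L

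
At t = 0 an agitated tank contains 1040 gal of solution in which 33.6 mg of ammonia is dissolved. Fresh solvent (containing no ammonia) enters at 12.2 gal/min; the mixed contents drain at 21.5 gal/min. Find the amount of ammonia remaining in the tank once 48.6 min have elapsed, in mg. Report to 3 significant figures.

Let m(t) be the amount of ammonia. Volume: V(t) = V₀ + (Q_in − Q_out) t = 1040 − 9.3000 t; V(48.6) = 588.02 gal.
Solute balance: dm/dt = 0 − Q_out C = −Q_out m/V(t).
dm/m = −Q_out dt/(V₀ − 9.3000 t); integrating gives ln(m/m₀) = −(Q_out/(Q_in−Q_out)) ln(V/V₀).
m = m₀ (V₀/V)^(Q_out/(Q_in−Q_out)) = 33.6 × (1040/588.02)^(-2.3118) = 8.9916 mg.

8.99 mg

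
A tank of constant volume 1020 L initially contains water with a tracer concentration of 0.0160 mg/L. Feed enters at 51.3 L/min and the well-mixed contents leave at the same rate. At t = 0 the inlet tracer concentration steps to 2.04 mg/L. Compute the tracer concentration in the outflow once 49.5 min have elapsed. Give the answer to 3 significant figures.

Transient balance on the dissolved component: V dC/dt = Q(C_in − C).
Rewrite as dC/dt + C/τ = C_in/τ, τ = V/Q = 19.883 min.
This is linear first-order; C(t) = C_in + (C₀ − C_in) e^(−t/τ).
C(49.5) = 2.04 + (0.0160 − 2.04)·e^(−49.5/19.883) = 2.04 + (-2.0240)·0.082947 = 1.8721 mg/L.

1.87 mg/L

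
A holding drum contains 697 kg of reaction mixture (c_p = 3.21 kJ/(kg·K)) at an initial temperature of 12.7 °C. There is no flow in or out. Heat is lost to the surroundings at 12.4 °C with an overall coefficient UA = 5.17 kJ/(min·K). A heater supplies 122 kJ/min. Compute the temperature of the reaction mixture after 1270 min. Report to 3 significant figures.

34.8 °C

Lumped-capacitance energy balance: M c_p dT/dt = UA(T_amb − T) + Q̇.
dT/dt = (T_ss − T)/τ with T_ss = T_amb + Q̇/UA = 12.4 + 122/5.17 = 35.998 °C, τ = M c_p/UA = 697·3.21/5.17 = 432.76 min.
Solution: T(t) = T_ss + (T₀ − T_ss) e^(−t/τ).
T(1270) = 35.998 + (-23.298)·0.053149 = 34.759 °C.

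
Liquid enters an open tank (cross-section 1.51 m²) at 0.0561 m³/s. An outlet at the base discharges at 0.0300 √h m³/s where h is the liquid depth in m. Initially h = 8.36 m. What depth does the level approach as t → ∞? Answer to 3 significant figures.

Accumulation of liquid (constant cross-section A): A dh/dt = Q_in − 0.0300 √h. At steady state dh/dt = 0:
Q_in = 0.0300 √h_ss ⇒ √h_ss = 0.0561/0.0300 = 1.8700.
h_ss = 1.8700² = 3.4969 m. (Since h₀ = 8.36 m > h_ss, the level will fall toward this value.)

3.50 m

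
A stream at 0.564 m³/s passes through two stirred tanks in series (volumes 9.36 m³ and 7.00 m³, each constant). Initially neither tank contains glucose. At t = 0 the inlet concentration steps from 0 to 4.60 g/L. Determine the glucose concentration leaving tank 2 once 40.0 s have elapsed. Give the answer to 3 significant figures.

3.51 g/L

Species balance on tank i: dCᵢ/dt = (Cᵢ₋₁ − Cᵢ)/τᵢ with τᵢ = Vᵢ/Q.
τ₁ = 9.36/0.564 = 16.596 s; τ₂ = 7.00/0.564 = 12.411 s.
Solving the cascade with C₁(0)=C₂(0)=0 gives C₂(t) = C_in[1 − (τ₁ e^(−t/τ₁) − τ₂ e^(−t/τ₂))/(τ₁ − τ₂)].
At t = 40.0: e^(−t/τ₁) = 0.089792, e^(−t/τ₂) = 0.039841.
C₂ = 4.60·[1 − (16.596·0.089792 − 12.411·0.039841)/(4.1844)] = 4.60·0.76205 = 3.5054 g/L.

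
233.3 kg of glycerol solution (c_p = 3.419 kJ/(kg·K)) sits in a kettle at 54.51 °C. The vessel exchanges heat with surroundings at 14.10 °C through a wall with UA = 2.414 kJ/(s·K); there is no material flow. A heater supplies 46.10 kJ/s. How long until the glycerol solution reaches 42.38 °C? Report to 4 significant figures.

278.2 s

Heat balance on the well-mixed liquid: M c_p dT/dt = −UA(T − T_amb) + Q̇.
τ = M c_p/UA = 330.428 s; T_ss = T_amb + Q̇/UA = 14.10 + 46.10/2.414 = 33.1969 °C.
T(t) = T_ss + (T₀ − T_ss)e^(−t/τ); set T = 42.38:
t = −τ ln[(T − T_ss)/(T₀ − T_ss)] = −330.428 · ln(0.430866) = 278.207 s.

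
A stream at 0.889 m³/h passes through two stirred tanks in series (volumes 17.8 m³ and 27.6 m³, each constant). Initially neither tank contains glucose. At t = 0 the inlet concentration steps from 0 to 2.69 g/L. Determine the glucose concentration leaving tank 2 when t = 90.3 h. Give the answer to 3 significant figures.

2.33 g/L

Species balance on tank i: dCᵢ/dt = (Cᵢ₋₁ − Cᵢ)/τᵢ with τᵢ = Vᵢ/Q.
τ₁ = 17.8/0.889 = 20.022 h; τ₂ = 27.6/0.889 = 31.046 h.
Tank 1: C₁ = C_in(1 − e^(−t/τ₁)). Tank 2 (τ₁ ≠ τ₂): C₂ = C_in[1 − (τ₁ e^(−t/τ₁) − τ₂ e^(−t/τ₂))/(τ₁ − τ₂)].
At t = 90.3: e^(−t/τ₁) = 0.010999, e^(−t/τ₂) = 0.054553.
C₂ = 2.69·[1 − (20.022·0.010999 − 31.046·0.054553)/(-11.024)] = 2.69·0.86634 = 2.3304 g/L.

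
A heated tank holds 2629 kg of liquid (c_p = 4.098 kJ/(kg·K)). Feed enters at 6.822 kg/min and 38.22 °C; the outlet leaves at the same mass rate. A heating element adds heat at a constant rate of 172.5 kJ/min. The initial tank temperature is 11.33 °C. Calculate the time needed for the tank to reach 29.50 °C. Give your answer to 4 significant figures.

307.4 min

Heat balance on the well-mixed liquid: M c_p dT/dt = ṁ c_p (T_in − T) + 172.5.
τ = M/ṁ = 385.371 min; T_ss = T_in + Q̇/(ṁ c_p) = 44.3903 °C.
T(t) = T_ss + (T₀ − T_ss) e^(−t/τ). Set T = 29.50:
e^(−t/τ) = (29.50 − 44.3903)/(11.33 − 44.3903) = 0.450398
t = −385.371 · ln(0.450398) = 307.381 min.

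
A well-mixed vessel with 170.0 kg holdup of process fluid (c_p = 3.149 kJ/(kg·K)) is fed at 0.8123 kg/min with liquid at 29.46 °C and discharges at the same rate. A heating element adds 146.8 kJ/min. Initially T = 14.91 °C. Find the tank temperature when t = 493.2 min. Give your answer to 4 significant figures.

Unsteady energy balance on the tank contents: M c_p dT/dt = ṁ c_p (T_in − T) + 146.8.
τ = M/ṁ = 209.282 min; T_ss = T_in + Q̇/(ṁ c_p) = 29.46 + 146.8/(0.8123·3.149) = 86.8501 °C.
T approaches T_ss exponentially: T(t) = T_ss + (T₀ − T_ss) e^(−t/τ).
T(493.2) = 86.8501 + (-71.9401)·e^(−493.2/209.282) = 86.8501 + (-71.9401)·0.0947394 = 80.0345 °C.

80.03 °C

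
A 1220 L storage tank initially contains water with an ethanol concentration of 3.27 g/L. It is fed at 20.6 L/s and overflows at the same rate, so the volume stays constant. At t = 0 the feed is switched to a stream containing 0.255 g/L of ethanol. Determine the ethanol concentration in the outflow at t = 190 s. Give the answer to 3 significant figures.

0.377 g/L

Unsteady species balance (constant V, well mixed): V dC/dt = Q(C_in − C).
Time constant τ = V/Q = 1220/20.6 = 59.223 s.
Solution: C(t) = C_in + (C₀ − C_in) e^(−t/τ).
C(190) = 0.255 + (3.27 − 0.255)·e^(−190/59.223) = 0.255 + (3.0150)·0.040429 = 0.37689 g/L.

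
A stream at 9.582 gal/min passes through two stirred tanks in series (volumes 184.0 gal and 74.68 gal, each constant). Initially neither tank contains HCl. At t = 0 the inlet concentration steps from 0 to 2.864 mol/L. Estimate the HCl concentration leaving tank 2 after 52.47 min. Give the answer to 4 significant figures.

Species balance on tank i: dCᵢ/dt = (Cᵢ₋₁ − Cᵢ)/τᵢ with τᵢ = Vᵢ/Q.
τ₁ = 184.0/9.582 = 19.2027 min; τ₂ = 74.68/9.582 = 7.79378 min.
Solving the cascade with C₁(0)=C₂(0)=0 gives C₂(t) = C_in[1 − (τ₁ e^(−t/τ₁) − τ₂ e^(−t/τ₂))/(τ₁ − τ₂)].
At t = 52.47: e^(−t/τ₁) = 0.0650609, e^(−t/τ₂) = 0.00119180.
C₂ = 2.864·[1 − (19.2027·0.0650609 − 7.79378·0.00119180)/(11.4089)] = 2.864·0.891308 = 2.55271 mol/L.

2.553 mol/L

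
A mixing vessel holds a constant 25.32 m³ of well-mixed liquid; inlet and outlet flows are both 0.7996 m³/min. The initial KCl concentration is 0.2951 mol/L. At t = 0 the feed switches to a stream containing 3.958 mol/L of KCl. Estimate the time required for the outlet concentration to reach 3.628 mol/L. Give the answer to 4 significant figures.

76.22 min

Species balance: V dC/dt = Q(C_in − C) ⇒ τ = V/Q = 31.6658 min.
C(t) = C_in + (C₀ − C_in) e^(−t/τ). Set C = 3.628 and solve for t:
e^(−t/τ) = (C − C_in)/(C₀ − C_in) = (3.628 − 3.958)/(0.2951 − 3.958) = 0.0900925
t = −τ ln(…) = 31.6658 × 2.40692 = 76.2171 min.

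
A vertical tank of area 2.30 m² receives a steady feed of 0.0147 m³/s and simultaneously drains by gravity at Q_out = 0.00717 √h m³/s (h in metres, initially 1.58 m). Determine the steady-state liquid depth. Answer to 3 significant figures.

A dh/dt = Q_in − 0.00717 √h. Steady state requires inflow = outflow:
Q_in = 0.00717 √h_ss ⇒ √h_ss = 0.0147/0.00717 = 2.0502.
h_ss = 2.0502² = 4.2034 m. (Since h₀ = 1.58 m < h_ss, the level will rise toward this value.)

4.20 m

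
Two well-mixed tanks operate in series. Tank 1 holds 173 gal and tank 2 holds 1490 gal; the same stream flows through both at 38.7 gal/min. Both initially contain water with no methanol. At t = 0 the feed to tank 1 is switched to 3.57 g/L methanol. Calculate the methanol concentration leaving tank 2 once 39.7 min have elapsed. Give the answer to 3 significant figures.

2.13 g/L

Species balance on tank i: dCᵢ/dt = (Cᵢ₋₁ − Cᵢ)/τᵢ with τᵢ = Vᵢ/Q.
τ₁ = 173/38.7 = 4.4703 min; τ₂ = 1490/38.7 = 38.501 min.
Solving the cascade with C₁(0)=C₂(0)=0 gives C₂(t) = C_in[1 − (τ₁ e^(−t/τ₁) − τ₂ e^(−t/τ₂))/(τ₁ − τ₂)].
At t = 39.7: e^(−t/τ₁) = 0.00013902, e^(−t/τ₂) = 0.35660.
C₂ = 3.57·[1 − (4.4703·0.00013902 − 38.501·0.35660)/(-34.031)] = 3.57·0.59657 = 2.1298 g/L.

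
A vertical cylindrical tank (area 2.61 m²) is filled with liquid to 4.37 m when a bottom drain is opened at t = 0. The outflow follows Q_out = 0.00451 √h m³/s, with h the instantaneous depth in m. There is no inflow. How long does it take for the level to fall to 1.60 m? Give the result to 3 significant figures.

956 s

A dh/dt = −Q_out = −0.00451 √h.
This is separable: 2 d(√h)/dt = −0.00451/A, so √h = √h₀ − (0.00451/(2A)) t.
t = 2A(√h₀ − √h)/0.00451 = 2·2.61·(√4.37 − √1.60)/0.00451
  = 5.2200 × (2.0905 − 1.2649) / 0.00451 = 955.51 s.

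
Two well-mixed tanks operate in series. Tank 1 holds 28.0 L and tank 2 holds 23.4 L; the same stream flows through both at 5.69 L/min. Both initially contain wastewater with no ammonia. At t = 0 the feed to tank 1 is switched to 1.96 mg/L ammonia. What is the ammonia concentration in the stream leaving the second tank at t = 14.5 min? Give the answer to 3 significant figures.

Time constants: τᵢ = Vᵢ/Q for each well-mixed tank.
τ₁ = 28.0/5.69 = 4.9209 min; τ₂ = 23.4/5.69 = 4.1125 min.
Solving the cascade with C₁(0)=C₂(0)=0 gives C₂(t) = C_in[1 − (τ₁ e^(−t/τ₁) − τ₂ e^(−t/τ₂))/(τ₁ − τ₂)].
At t = 14.5: e^(−t/τ₁) = 0.052518, e^(−t/τ₂) = 0.029427.
C₂ = 1.96·[1 − (4.9209·0.052518 − 4.1125·0.029427)/(0.80844)] = 1.96·0.83002 = 1.6268 mg/L.

1.63 mg/L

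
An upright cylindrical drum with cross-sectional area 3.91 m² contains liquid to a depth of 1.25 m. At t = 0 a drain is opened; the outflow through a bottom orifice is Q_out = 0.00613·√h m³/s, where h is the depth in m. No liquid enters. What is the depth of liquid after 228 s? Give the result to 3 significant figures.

0.882 m

Accumulation of liquid (constant cross-section A): A dh/dt = −0.00613 √h.
Separate and integrate: 2(√h − √h₀) = −(0.00613/A) t.
√h = √1.25 − 0.00613·228/(2·3.91) = 1.1180 − 0.17873 = 0.93931.
h = 0.93931² = 0.88230 m.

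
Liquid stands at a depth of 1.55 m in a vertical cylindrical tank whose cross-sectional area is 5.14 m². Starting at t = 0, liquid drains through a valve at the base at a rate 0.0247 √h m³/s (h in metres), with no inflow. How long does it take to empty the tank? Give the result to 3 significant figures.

A dh/dt = −Q_out = −0.0247 √h.
∫ h^(−1/2) dh = −(0.0247/A) ∫ dt, giving 2√h = 2√h₀ − (0.0247/A) t.
Tank is empty when √h = 0: t_empty = 2A√h₀/0.0247.
t_empty = 2·5.14·√1.55/0.0247 = 10.280·1.2450/0.0247 = 518.16 s.

518 s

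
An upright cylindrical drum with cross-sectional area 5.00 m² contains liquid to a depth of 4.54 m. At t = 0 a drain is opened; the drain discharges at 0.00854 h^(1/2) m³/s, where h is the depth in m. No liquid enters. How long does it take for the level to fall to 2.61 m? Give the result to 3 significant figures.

A dh/dt = −Q_out = −0.00854 √h.
This is separable: 2 d(√h)/dt = −0.00854/A, so √h = √h₀ − (0.00854/(2A)) t.
t = 2A(√h₀ − √h)/0.00854 = 2·5.00·(√4.54 − √2.61)/0.00854
  = 10.000 × (2.1307 − 1.6155) / 0.00854 = 603.25 s.

603 s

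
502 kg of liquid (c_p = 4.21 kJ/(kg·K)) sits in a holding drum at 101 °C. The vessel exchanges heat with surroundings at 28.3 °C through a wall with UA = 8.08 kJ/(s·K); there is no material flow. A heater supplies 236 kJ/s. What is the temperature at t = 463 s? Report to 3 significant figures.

64.9 °C

M c_p dT/dt = −UA(T − T_amb) + Q̇.
dT/dt = (T_ss − T)/τ with T_ss = T_amb + Q̇/UA = 28.3 + 236/8.08 = 57.508 °C, τ = M c_p/UA = 502·4.21/8.08 = 261.56 s.
This is linear first-order; T(t) = T_ss + (T₀ − T_ss) e^(−t/τ).
T(463) = 57.508 + (43.492)·0.17031 = 64.915 °C.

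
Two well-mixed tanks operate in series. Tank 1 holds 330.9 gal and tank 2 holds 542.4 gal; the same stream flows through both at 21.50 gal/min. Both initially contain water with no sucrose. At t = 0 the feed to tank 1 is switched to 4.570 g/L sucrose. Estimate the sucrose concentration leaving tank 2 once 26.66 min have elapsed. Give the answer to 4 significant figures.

Species balance on tank i: dCᵢ/dt = (Cᵢ₋₁ − Cᵢ)/τᵢ with τᵢ = Vᵢ/Q.
τ₁ = 330.9/21.50 = 15.3907 min; τ₂ = 542.4/21.50 = 25.2279 min.
Solving the cascade with C₁(0)=C₂(0)=0 gives C₂(t) = C_in[1 − (τ₁ e^(−t/τ₁) − τ₂ e^(−t/τ₂))/(τ₁ − τ₂)].
At t = 26.66: e^(−t/τ₁) = 0.176892, e^(−t/τ₂) = 0.347578.
C₂ = 4.570·[1 − (15.3907·0.176892 − 25.2279·0.347578)/(-9.83721)] = 4.570·0.385377 = 1.76117 g/L.

1.761 g/L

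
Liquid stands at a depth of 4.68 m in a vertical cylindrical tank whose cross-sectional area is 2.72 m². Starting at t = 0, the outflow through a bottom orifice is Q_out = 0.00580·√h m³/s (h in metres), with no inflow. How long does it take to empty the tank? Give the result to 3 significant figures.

2030 s

Volume balance on the tank: A dh/dt = −0.00580 √h.
Separate and integrate: 2(√h − √h₀) = −(0.00580/A) t.
Set h = 0: 2√h₀ = (0.00580/A) t_empty ⇒ t_empty = 2A√h₀/0.00580.
t_empty = 2·2.72·√4.68/0.00580 = 5.4400·2.1633/0.00580 = 2029.1 s.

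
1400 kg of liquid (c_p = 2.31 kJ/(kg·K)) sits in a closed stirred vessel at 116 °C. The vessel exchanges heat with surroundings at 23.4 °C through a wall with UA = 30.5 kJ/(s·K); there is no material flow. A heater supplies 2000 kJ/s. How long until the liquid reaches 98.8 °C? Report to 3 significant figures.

107 s

Lumped-capacitance energy balance: M c_p dT/dt = UA(T_amb − T) + Q̇.
τ = M c_p/UA = 106.03 s; T_ss = T_amb + Q̇/UA = 23.4 + 2000/30.5 = 88.974 °C.
T(t) = T_ss + (T₀ − T_ss)e^(−t/τ); set T = 98.8:
t = −τ ln[(T − T_ss)/(T₀ − T_ss)] = −106.03 · ln(0.36358) = 107.28 s.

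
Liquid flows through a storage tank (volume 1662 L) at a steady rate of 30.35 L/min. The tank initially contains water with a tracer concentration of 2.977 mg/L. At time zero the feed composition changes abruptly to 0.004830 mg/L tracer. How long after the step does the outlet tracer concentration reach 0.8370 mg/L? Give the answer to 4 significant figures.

69.71 min

Species balance: V dC/dt = Q(C_in − C) ⇒ τ = V/Q = 54.7611 min.
C(t) = C_in + (C₀ − C_in) e^(−t/τ). Set C = 0.8370 and solve for t:
e^(−t/τ) = (C − C_in)/(C₀ − C_in) = (0.8370 − 0.004830)/(2.977 − 0.004830) = 0.279987
t = −τ ln(…) = 54.7611 × 1.27301 = 69.7115 min.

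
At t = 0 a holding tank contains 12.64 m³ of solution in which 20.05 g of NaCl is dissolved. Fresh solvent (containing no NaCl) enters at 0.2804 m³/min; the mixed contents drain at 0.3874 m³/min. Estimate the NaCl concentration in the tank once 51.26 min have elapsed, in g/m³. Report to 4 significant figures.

0.3571 g/m³

Total volume: dV/dt = Q_in − Q_out = -0.107000 m³/min, so V(t) = 12.64 − 0.107000 t and V(51.26) = 7.15518 m³.
Solute balance: dm/dt = 0 − Q_out C = −Q_out m/V(t).
dm/m = −Q_out dt/(V₀ − 0.107000 t); integrating gives ln(m/m₀) = −(Q_out/(Q_in−Q_out)) ln(V/V₀).
m = m₀ (V₀/V)^(Q_out/(Q_in−Q_out)) = 20.05 × (12.64/7.15518)^(-3.62056) = 2.55492 g.
C = m/V = 2.55492/7.15518 = 0.357073 g/m³.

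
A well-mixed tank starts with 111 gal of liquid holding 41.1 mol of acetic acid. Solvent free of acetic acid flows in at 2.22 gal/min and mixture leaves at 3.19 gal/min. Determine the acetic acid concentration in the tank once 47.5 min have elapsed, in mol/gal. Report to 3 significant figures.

0.109 mol/gal

Let m(t) be the amount of acetic acid. Volume: V(t) = V₀ + (Q_in − Q_out) t = 111 − 0.97000 t; V(47.5) = 64.925 gal.
Species balance (pure solvent in): dm/dt = −Q_out · m/V(t).
Separate: dm/m = −Q_out dt/V(t) ⇒ ln(m/m₀) = −(Q_out/(Q_in−Q_out)) ln(V/V₀).
m = m₀ (V₀/V)^(Q_out/(Q_in−Q_out)) = 41.1 × (111/64.925)^(-3.2887) = 7.0449 mol.
C = m/V = 7.0449/64.925 = 0.10851 mol/gal.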